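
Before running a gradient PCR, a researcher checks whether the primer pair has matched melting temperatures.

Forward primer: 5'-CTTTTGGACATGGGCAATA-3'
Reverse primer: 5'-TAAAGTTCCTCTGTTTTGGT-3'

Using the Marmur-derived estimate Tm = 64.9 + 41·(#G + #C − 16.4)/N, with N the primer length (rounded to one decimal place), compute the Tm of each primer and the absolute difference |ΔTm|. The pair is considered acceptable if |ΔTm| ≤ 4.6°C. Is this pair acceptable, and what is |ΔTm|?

Forward: G+C = 8, N = 19 → Tm = 64.9 + 41·(8 − 16.4)/19 = 46.8°C.
Reverse: G+C = 7, N = 20 → Tm = 64.9 + 41·(7 − 16.4)/20 = 45.6°C.
|ΔTm| = |46.8 − 45.6| = 1.2°C, ≤ 4.6°C.

|ΔTm| = 1.2°C; the pair is acceptable.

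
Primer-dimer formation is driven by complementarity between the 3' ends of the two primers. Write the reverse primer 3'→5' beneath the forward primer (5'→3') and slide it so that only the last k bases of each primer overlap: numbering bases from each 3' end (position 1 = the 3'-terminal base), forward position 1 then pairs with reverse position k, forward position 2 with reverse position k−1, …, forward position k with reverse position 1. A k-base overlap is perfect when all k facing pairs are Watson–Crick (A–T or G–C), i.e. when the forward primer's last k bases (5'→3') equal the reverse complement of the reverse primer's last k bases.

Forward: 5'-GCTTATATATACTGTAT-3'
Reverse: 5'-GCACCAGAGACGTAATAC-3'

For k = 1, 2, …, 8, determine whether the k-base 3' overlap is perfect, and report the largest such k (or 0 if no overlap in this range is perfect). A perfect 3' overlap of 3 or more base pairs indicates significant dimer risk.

Last 8 bases (5'→3') — forward …TACTGTAT, reverse …CGTAATAC.
Reverse complement of the reverse primer's last 8 bases: GTATTACG; its first k bases are the reverse complement of the reverse primer's last k bases, so a perfect k-base overlap needs the forward primer's last k bases to equal them.
Comparing (forward last k vs required): k=1: T vs G ✗; k=2: AT vs GT ✗; k=3: TAT vs GTA ✗; k=4: GTAT vs GTAT ✓; k=5: TGTAT vs GTATT ✗; k=6: CTGTAT vs GTATTA ✗; k=7: ACTGTAT vs GTATTAC ✗; k=8: TACTGTAT vs GTATTACG ✗.
Only k = 4 is perfect, so the longest perfect 3' overlap is 4.

Longest perfect overlap: 4 complementary base pairs; significant dimer risk (threshold 3).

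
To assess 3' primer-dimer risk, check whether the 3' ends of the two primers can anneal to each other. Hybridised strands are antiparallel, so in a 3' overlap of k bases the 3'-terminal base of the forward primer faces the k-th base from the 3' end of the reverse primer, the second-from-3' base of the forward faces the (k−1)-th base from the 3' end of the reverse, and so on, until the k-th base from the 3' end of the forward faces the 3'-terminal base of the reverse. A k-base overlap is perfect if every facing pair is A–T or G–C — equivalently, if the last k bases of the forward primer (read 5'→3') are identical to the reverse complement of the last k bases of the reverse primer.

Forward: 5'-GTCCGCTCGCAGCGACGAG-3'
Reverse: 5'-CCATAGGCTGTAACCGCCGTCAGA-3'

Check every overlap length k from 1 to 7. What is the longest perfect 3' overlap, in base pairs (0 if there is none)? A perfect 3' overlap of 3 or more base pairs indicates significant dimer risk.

Last 7 bases (5'→3') — forward …CGACGAG, reverse …CGTCAGA.
Reverse complement of the reverse primer's last 7 bases: TCTGACG; its first k bases are the reverse complement of the reverse primer's last k bases, so a perfect k-base overlap needs the forward primer's last k bases to equal them.
Comparing (forward last k vs required): k=1: G vs T ✗; k=2: AG vs TC ✗; k=3: GAG vs TCT ✗; k=4: CGAG vs TCTG ✗; k=5: ACGAG vs TCTGA ✗; k=6: GACGAG vs TCTGAC ✗; k=7: CGACGAG vs TCTGACG ✗.
No overlap length from 1 to 7 is perfect, so the longest perfect 3' overlap is 0.

Longest perfect overlap: 0 complementary base pairs; below the dimer-risk threshold (threshold 3).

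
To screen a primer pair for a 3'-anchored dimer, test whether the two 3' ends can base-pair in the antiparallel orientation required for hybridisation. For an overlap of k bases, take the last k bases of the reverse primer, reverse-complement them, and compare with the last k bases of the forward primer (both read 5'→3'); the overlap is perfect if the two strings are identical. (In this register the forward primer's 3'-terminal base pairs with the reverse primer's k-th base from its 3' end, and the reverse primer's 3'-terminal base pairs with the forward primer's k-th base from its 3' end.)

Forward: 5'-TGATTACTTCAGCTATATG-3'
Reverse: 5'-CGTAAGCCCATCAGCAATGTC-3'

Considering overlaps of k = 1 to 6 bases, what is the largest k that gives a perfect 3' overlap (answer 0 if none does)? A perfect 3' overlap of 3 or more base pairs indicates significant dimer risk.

Last 6 bases (5'→3') — forward …TATATG, reverse …AATGTC.
Reverse complement of the reverse primer's last 6 bases: GACATT; its first k bases are the reverse complement of the reverse primer's last k bases, so a perfect k-base overlap needs the forward primer's last k bases to equal them.
Comparing (forward last k vs required): k=1: G vs G ✓; k=2: TG vs GA ✗; k=3: ATG vs GAC ✗; k=4: TATG vs GACA ✗; k=5: ATATG vs GACAT ✗; k=6: TATATG vs GACATT ✗.
Only k = 1 is perfect, so the longest perfect 3' overlap is 1.

Longest perfect overlap: 1 complementary base pair; below the dimer-risk threshold (threshold 3).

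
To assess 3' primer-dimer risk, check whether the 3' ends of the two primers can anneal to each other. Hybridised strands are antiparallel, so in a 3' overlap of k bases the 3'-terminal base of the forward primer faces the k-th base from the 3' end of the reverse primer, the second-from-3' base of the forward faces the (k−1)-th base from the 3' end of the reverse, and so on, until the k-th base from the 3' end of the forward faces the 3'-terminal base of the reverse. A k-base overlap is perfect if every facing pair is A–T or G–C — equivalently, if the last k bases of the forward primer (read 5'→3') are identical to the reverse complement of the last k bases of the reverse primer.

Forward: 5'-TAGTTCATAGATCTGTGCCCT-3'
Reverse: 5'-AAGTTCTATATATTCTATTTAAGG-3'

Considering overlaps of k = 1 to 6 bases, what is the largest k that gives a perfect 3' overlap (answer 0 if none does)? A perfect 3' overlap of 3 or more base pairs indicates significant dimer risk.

Longest perfect overlap: 3 complementary base pairs; significant dimer risk (threshold 3).

Last 6 bases (5'→3') — forward …TGCCCT, reverse …TTAAGG.
Reverse complement of the reverse primer's last 6 bases: CCTTAA; its first k bases are the reverse complement of the reverse primer's last k bases, so a perfect k-base overlap needs the forward primer's last k bases to equal them.
Comparing (forward last k vs required): k=1: T vs C ✗; k=2: CT vs CC ✗; k=3: CCT vs CCT ✓; k=4: CCCT vs CCTT ✗; k=5: GCCCT vs CCTTA ✗; k=6: TGCCCT vs CCTTAA ✗.
Only k = 3 is perfect, so the longest perfect 3' overlap is 3.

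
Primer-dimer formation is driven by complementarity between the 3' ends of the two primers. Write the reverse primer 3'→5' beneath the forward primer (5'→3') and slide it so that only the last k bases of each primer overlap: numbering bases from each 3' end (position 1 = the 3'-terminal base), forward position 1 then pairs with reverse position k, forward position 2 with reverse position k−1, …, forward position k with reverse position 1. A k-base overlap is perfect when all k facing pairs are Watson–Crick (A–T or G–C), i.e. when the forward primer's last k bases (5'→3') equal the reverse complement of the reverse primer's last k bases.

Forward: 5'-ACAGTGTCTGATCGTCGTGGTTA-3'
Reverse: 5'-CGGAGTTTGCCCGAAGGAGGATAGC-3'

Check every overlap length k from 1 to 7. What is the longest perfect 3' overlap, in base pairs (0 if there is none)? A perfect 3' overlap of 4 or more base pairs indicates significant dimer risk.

Last 7 bases (5'→3') — forward …GTGGTTA, reverse …GGATAGC.
Reverse complement of the reverse primer's last 7 bases: GCTATCC; its first k bases are the reverse complement of the reverse primer's last k bases, so a perfect k-base overlap needs the forward primer's last k bases to equal them.
Comparing (forward last k vs required): k=1: A vs G ✗; k=2: TA vs GC ✗; k=3: TTA vs GCT ✗; k=4: GTTA vs GCTA ✗; k=5: GGTTA vs GCTAT ✗; k=6: TGGTTA vs GCTATC ✗; k=7: GTGGTTA vs GCTATCC ✗.
No overlap length from 1 to 7 is perfect, so the longest perfect 3' overlap is 0.

Longest perfect overlap: 0 complementary base pairs; below the dimer-risk threshold (threshold 4).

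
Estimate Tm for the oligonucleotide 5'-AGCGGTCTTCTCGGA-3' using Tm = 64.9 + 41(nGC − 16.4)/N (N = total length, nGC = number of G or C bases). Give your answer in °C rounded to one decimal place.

Base counts: A=2, T=4, G=5, C=4; G+C = 9, N = 15.
Tm = 64.9 + 41·(9 − 16.4)/15 = 64.9 + -303.40/15 = 44.7°C.

44.7°C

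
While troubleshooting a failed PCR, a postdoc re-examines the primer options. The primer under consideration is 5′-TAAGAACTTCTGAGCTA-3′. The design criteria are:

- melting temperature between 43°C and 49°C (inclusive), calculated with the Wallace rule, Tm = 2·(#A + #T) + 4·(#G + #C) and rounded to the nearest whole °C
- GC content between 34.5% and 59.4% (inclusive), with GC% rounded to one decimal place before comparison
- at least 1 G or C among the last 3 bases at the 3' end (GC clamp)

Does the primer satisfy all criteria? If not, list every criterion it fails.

Meets all criteria.

Base counts: A=6, T=5, G=3, C=3 (length 17).
Tm: Tm = 2·11 + 4·6 = 46°C ✓
GC content: GC 6/17 = 35.3% ✓
GC clamp: 3' end CTA has 1 G/C ✓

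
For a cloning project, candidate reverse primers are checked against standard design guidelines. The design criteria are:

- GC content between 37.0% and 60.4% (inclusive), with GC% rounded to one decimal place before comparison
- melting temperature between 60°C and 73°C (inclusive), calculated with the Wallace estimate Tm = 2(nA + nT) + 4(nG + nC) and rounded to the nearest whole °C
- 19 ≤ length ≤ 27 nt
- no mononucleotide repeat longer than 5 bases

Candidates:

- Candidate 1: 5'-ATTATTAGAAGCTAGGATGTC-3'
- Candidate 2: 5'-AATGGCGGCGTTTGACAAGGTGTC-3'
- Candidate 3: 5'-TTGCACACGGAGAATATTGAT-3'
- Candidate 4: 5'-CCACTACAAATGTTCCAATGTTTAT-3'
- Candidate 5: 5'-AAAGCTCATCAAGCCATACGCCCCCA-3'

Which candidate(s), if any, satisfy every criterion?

Candidate 1 (21 nt, A=7 T=7 G=5 C=2): GC 7/21 = 33.3%, outside 37.0–60.4% ✗; Tm = 2·14 + 4·7 = 56°C, outside 60–73°C ✗; length 21 ✓; longest run = 2 ✓ — fails.
Candidate 2 (24 nt, A=5 T=6 G=9 C=4): GC 13/24 = 54.2% ✓; Tm = 2·11 + 4·13 = 74°C, outside 60–73°C ✗; length 24 ✓; longest run = 3 ✓ — fails.
Candidate 3 (21 nt, A=7 T=6 G=5 C=3): GC 8/21 = 38.1% ✓; Tm = 2·13 + 4·8 = 58°C, outside 60–73°C ✗; length 21 ✓; longest run = 2 ✓ — fails.
Candidate 4 (25 nt, A=8 T=9 G=2 C=6): GC 8/25 = 32.0%, outside 37.0–60.4% ✗; Tm = 2·17 + 4·8 = 66°C ✓; length 25 ✓; longest run = 3 ✓ — fails.
Candidate 5 (26 nt, A=9 T=3 G=3 C=11): GC 14/26 = 53.8% ✓; Tm = 2·12 + 4·14 = 80°C, outside 60–73°C ✗; length 26 ✓; longest run = 5 ✓ — fails.

None of the candidates satisfy all criteria.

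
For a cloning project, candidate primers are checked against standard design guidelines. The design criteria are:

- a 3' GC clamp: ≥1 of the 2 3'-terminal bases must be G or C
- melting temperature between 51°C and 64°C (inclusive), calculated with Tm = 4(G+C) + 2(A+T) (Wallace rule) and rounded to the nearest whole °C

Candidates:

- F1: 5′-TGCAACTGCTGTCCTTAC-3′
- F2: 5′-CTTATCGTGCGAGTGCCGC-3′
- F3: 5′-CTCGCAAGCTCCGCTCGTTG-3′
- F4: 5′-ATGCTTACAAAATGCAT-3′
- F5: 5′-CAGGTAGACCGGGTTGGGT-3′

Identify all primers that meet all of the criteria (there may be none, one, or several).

F1, F2 and F5.

F1 (18 nt, A=3 T=6 G=3 C=6): 3' end AC has 1 G/C ✓; Tm = 2·9 + 4·9 = 54°C ✓ — passes.
F2 (19 nt, A=2 T=5 G=6 C=6): 3' end GC has 2 G/C ✓; Tm = 2·7 + 4·12 = 62°C ✓ — passes.
F3 (20 nt, A=2 T=5 G=5 C=8): 3' end TG has 1 G/C ✓; Tm = 2·7 + 4·13 = 66°C, outside 51–64°C ✗ — fails.
F4 (17 nt, A=7 T=5 G=2 C=3): 3' end AT has 0 G/C, need ≥1 ✗; Tm = 2·12 + 4·5 = 44°C, outside 51–64°C ✗ — fails.
F5 (19 nt, A=3 T=4 G=9 C=3): 3' end GT has 1 G/C ✓; Tm = 2·7 + 4·12 = 62°C ✓ — passes.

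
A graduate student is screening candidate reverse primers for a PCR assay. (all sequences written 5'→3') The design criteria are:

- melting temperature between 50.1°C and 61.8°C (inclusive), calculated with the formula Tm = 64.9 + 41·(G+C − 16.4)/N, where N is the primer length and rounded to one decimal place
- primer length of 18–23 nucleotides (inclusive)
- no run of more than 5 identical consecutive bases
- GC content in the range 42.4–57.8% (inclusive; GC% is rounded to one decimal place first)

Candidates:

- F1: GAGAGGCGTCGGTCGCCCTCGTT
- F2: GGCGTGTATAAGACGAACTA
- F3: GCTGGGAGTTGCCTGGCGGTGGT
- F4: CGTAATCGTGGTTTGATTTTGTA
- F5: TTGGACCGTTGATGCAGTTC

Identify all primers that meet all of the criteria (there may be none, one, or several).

F5 only.

F1 (23 nt, A=2 T=5 G=9 C=7): Tm = 64.9 + 41·(16 − 16.4)/23 = 64.2°C, outside 50.1–61.8°C ✗; length 23 ✓; longest run = 3 ✓; GC 16/23 = 69.6%, outside 42.4–57.8% ✗ — fails.
F2 (20 nt, A=7 T=4 G=6 C=3): Tm = 64.9 + 41·(9 − 16.4)/20 = 49.7°C, outside 50.1–61.8°C ✗; length 20 ✓; longest run = 2 ✓; GC 9/20 = 45.0% ✓ — fails.
F3 (23 nt, A=1 T=6 G=12 C=4): Tm = 64.9 + 41·(16 − 16.4)/23 = 64.2°C, outside 50.1–61.8°C ✗; length 23 ✓; longest run = 3 ✓; GC 16/23 = 69.6%, outside 42.4–57.8% ✗ — fails.
F4 (23 nt, A=4 T=11 G=6 C=2): Tm = 64.9 + 41·(8 − 16.4)/23 = 49.9°C, outside 50.1–61.8°C ✗; length 23 ✓; longest run = 4 ✓; GC 8/23 = 34.8%, outside 42.4–57.8% ✗ — fails.
F5 (20 nt, A=3 T=7 G=6 C=4): Tm = 64.9 + 41·(10 − 16.4)/20 = 51.8°C ✓; length 20 ✓; longest run = 2 ✓; GC 10/20 = 50.0% ✓ — passes.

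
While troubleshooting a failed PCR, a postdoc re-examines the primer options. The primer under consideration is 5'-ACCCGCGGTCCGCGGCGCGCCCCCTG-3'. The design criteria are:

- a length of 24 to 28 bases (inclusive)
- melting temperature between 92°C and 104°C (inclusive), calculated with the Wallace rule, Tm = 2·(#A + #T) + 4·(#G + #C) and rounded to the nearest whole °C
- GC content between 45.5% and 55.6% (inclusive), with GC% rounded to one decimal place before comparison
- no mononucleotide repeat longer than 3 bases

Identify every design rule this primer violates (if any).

Fails: GC content, homopolymer run.

Base counts: A=1, T=2, G=9, C=14 (length 26).
length: length 26 ✓
Tm: Tm = 2·3 + 4·23 = 98°C ✓
GC content: GC 23/26 = 88.5%, outside 45.5–55.6% ✗
homopolymer run: longest run = 5, exceeds 3 ✗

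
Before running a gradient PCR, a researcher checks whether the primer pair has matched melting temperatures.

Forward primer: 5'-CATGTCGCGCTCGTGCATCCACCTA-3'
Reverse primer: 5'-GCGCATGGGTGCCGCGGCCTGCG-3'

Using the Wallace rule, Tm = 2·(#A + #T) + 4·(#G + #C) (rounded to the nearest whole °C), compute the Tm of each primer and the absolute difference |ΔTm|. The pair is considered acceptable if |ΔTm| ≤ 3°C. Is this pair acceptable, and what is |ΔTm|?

Forward: A=4 T=6 G=5 C=10 → Tm = 2·10 + 4·15 = 80°C.
Reverse: A=1 T=3 G=11 C=8 → Tm = 2·4 + 4·19 = 84°C.
|ΔTm| = |80 − 84| = 4°C, > 3°C.

|ΔTm| = 4°C; the pair is not acceptable.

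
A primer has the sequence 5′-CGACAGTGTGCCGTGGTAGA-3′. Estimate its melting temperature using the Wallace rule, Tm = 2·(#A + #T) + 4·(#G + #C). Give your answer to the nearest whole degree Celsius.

Base counts: A=4, T=4, G=8, C=4 (length 20).
Tm = 2·(4+4) + 4·(8+4) = 2·8 + 4·12 = 16 + 48 = 64°C.

64°C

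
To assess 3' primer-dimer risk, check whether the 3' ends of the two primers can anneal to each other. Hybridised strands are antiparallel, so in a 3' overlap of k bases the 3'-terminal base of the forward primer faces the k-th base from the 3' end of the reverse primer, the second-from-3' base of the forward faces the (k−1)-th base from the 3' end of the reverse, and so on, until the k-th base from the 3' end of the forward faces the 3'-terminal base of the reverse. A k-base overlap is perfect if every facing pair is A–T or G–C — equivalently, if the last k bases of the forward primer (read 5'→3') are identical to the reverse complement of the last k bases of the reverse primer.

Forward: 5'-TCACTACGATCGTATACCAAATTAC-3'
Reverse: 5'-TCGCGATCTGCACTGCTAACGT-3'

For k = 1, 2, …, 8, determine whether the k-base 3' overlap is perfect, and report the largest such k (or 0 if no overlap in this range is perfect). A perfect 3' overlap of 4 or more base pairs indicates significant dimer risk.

Longest perfect overlap: 2 complementary base pairs; below the dimer-risk threshold (threshold 4).

Last 8 bases (5'→3') — forward …CAAATTAC, reverse …GCTAACGT.
Reverse complement of the reverse primer's last 8 bases: ACGTTAGC; its first k bases are the reverse complement of the reverse primer's last k bases, so a perfect k-base overlap needs the forward primer's last k bases to equal them.
Comparing (forward last k vs required): k=1: C vs A ✗; k=2: AC vs AC ✓; k=3: TAC vs ACG ✗; k=4: TTAC vs ACGT ✗; k=5: ATTAC vs ACGTT ✗; k=6: AATTAC vs ACGTTA ✗; k=7: AAATTAC vs ACGTTAG ✗; k=8: CAAATTAC vs ACGTTAGC ✗.
Only k = 2 is perfect, so the longest perfect 3' overlap is 2.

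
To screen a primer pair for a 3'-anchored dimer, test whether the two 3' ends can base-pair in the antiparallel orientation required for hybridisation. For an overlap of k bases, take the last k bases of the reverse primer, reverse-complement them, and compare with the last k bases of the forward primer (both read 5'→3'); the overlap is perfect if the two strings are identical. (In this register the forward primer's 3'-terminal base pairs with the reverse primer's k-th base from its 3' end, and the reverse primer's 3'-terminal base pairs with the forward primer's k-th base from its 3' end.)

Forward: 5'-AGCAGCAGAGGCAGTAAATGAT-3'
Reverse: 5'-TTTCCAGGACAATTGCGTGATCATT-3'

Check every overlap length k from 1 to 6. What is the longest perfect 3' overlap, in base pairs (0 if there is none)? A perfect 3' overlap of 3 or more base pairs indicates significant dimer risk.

Last 6 bases (5'→3') — forward …AATGAT, reverse …ATCATT.
Reverse complement of the reverse primer's last 6 bases: AATGAT; its first k bases are the reverse complement of the reverse primer's last k bases, so a perfect k-base overlap needs the forward primer's last k bases to equal them.
Comparing (forward last k vs required): k=1: T vs A ✗; k=2: AT vs AA ✗; k=3: GAT vs AAT ✗; k=4: TGAT vs AATG ✗; k=5: ATGAT vs AATGA ✗; k=6: AATGAT vs AATGAT ✓.
Only k = 6 is perfect, so the longest perfect 3' overlap is 6.

Longest perfect overlap: 6 complementary base pairs; significant dimer risk (threshold 3).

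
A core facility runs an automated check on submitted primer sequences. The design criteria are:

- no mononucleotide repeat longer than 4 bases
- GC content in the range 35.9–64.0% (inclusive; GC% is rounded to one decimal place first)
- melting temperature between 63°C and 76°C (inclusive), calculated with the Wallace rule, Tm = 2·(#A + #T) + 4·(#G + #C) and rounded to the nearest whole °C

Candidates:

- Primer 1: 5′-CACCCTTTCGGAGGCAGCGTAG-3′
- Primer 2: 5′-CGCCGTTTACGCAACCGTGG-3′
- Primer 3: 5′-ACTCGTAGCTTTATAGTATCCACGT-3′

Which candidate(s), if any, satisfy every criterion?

Primer 1 (22 nt, A=4 T=4 G=7 C=7): longest run = 3 ✓; GC 14/22 = 63.6% ✓; Tm = 2·8 + 4·14 = 72°C ✓ — passes.
Primer 2 (20 nt, A=3 T=4 G=6 C=7): longest run = 3 ✓; GC 13/20 = 65.0%, outside 35.9–64.0% ✗; Tm = 2·7 + 4·13 = 66°C ✓ — fails.
Primer 3 (25 nt, A=6 T=9 G=4 C=6): longest run = 3 ✓; GC 10/25 = 40.0% ✓; Tm = 2·15 + 4·10 = 70°C ✓ — passes.

Primer 1 and Primer 3.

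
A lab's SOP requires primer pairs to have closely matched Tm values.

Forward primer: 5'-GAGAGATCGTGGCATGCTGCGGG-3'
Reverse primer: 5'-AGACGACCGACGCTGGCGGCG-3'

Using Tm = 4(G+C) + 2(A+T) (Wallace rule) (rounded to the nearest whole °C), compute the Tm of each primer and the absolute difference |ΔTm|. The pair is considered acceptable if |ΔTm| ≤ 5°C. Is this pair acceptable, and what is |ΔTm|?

|ΔTm| = 2°C; the pair is acceptable.

Forward: A=4 T=4 G=11 C=4 → Tm = 2·8 + 4·15 = 76°C.
Reverse: A=4 T=1 G=9 C=7 → Tm = 2·5 + 4·16 = 74°C.
|ΔTm| = |76 − 74| = 2°C, ≤ 5°C.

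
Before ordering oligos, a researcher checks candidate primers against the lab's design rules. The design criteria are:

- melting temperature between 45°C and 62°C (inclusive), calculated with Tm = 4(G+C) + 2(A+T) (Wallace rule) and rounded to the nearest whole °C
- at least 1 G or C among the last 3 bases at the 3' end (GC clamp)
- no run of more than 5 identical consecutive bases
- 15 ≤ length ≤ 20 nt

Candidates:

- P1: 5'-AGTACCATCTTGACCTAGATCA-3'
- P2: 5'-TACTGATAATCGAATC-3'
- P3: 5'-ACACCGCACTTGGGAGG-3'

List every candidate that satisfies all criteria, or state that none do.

P1 (22 nt, A=7 T=6 G=3 C=6): Tm = 2·13 + 4·9 = 62°C ✓; 3' end TCA has 1 G/C ✓; longest run = 2 ✓; length 22, outside 15–20 ✗ — fails.
P2 (16 nt, A=6 T=5 G=2 C=3): Tm = 2·11 + 4·5 = 42°C, outside 45–62°C ✗; 3' end ATC has 1 G/C ✓; longest run = 2 ✓; length 16 ✓ — fails.
P3 (17 nt, A=4 T=2 G=6 C=5): Tm = 2·6 + 4·11 = 56°C ✓; 3' end AGG has 2 G/C ✓; longest run = 3 ✓; length 17 ✓ — passes.

P3 only.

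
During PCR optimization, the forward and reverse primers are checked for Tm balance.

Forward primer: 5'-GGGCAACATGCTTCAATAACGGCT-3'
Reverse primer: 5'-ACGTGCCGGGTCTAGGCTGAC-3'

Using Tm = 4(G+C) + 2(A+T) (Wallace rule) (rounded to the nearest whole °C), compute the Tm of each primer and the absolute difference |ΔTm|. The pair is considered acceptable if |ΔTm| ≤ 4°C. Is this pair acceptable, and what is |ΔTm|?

Forward: A=7 T=5 G=6 C=6 → Tm = 2·12 + 4·12 = 72°C.
Reverse: A=3 T=4 G=8 C=6 → Tm = 2·7 + 4·14 = 70°C.
|ΔTm| = |72 − 70| = 2°C, ≤ 4°C.

|ΔTm| = 2°C; the pair is acceptable.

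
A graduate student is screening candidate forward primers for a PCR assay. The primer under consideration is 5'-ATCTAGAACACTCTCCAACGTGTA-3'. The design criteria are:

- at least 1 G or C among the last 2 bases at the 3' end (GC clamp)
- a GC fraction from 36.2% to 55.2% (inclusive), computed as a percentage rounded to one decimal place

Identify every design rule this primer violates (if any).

Fails: GC clamp.

Base counts: A=8, T=6, G=3, C=7 (length 24).
GC clamp: 3' end TA has 0 G/C, need ≥1 ✗
GC content: GC 10/24 = 41.7% ✓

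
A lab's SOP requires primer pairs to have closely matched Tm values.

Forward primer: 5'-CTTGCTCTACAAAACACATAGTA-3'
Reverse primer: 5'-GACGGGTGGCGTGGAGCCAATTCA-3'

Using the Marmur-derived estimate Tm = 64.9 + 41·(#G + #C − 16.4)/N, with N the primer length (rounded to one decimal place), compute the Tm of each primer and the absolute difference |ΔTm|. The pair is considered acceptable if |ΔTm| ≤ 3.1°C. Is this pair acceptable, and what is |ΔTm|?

|ΔTm| = 12.6°C; the pair is not acceptable.

Forward: G+C = 8, N = 23 → Tm = 64.9 + 41·(8 − 16.4)/23 = 49.9°C.
Reverse: G+C = 15, N = 24 → Tm = 64.9 + 41·(15 − 16.4)/24 = 62.5°C.
|ΔTm| = |49.9 − 62.5| = 12.6°C, > 3.1°C.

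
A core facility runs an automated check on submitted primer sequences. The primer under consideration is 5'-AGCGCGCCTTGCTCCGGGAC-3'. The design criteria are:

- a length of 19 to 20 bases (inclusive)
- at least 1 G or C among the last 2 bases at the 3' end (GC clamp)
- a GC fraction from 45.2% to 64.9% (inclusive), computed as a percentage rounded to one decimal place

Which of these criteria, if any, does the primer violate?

Base counts: A=2, T=3, G=7, C=8 (length 20).
length: length 20 ✓
GC clamp: 3' end AC has 1 G/C ✓
GC content: GC 15/20 = 75.0%, outside 45.2–64.9% ✗

Fails: GC content.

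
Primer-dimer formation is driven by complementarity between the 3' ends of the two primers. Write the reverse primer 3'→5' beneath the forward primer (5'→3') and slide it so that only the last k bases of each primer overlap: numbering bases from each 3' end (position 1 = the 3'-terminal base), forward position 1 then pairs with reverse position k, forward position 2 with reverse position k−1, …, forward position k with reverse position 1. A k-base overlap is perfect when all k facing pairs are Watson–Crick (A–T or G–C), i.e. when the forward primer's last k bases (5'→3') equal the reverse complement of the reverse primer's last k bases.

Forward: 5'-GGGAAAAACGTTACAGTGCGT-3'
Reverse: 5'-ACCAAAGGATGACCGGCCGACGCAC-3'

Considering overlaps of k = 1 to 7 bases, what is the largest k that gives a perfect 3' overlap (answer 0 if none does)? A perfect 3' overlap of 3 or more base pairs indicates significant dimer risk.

Last 7 bases (5'→3') — forward …AGTGCGT, reverse …GACGCAC.
Reverse complement of the reverse primer's last 7 bases: GTGCGTC; its first k bases are the reverse complement of the reverse primer's last k bases, so a perfect k-base overlap needs the forward primer's last k bases to equal them.
Comparing (forward last k vs required): k=1: T vs G ✗; k=2: GT vs GT ✓; k=3: CGT vs GTG ✗; k=4: GCGT vs GTGC ✗; k=5: TGCGT vs GTGCG ✗; k=6: GTGCGT vs GTGCGT ✓; k=7: AGTGCGT vs GTGCGTC ✗.
Perfect overlaps at k = 2, 6; the largest is 6.

Longest perfect overlap: 6 complementary base pairs; significant dimer risk (threshold 3).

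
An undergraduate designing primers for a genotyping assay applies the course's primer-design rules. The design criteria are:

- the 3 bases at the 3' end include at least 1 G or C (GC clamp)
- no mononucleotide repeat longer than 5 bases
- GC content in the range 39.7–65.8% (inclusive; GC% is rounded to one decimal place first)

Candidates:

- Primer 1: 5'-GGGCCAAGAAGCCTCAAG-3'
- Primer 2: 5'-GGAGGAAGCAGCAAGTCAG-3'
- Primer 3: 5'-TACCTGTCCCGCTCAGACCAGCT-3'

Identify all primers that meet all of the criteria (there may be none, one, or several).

Primer 1, Primer 2 and Primer 3.

Primer 1 (18 nt, A=6 T=1 G=6 C=5): 3' end AAG has 1 G/C ✓; longest run = 3 ✓; GC 11/18 = 61.1% ✓ — passes.
Primer 2 (19 nt, A=7 T=1 G=8 C=3): 3' end CAG has 2 G/C ✓; longest run = 2 ✓; GC 11/19 = 57.9% ✓ — passes.
Primer 3 (23 nt, A=4 T=5 G=4 C=10): 3' end GCT has 2 G/C ✓; longest run = 3 ✓; GC 14/23 = 60.9% ✓ — passes.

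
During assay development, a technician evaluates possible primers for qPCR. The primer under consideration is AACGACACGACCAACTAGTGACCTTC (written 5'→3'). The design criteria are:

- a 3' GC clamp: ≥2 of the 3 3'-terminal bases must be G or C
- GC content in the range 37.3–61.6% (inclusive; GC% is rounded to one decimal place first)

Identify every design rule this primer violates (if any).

Base counts: A=9, T=4, G=4, C=9 (length 26).
GC clamp: 3' end TTC has 1 G/C, need ≥2 ✗
GC content: GC 13/26 = 50.0% ✓

Fails: GC clamp.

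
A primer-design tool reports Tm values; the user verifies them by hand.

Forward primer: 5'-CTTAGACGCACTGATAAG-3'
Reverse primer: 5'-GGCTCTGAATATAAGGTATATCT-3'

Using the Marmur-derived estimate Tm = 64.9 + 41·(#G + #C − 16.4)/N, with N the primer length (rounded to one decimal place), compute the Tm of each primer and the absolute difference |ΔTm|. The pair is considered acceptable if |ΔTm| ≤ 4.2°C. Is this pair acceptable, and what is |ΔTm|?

Forward: G+C = 8, N = 18 → Tm = 64.9 + 41·(8 − 16.4)/18 = 45.8°C.
Reverse: G+C = 8, N = 23 → Tm = 64.9 + 41·(8 − 16.4)/23 = 49.9°C.
|ΔTm| = |45.8 − 49.9| = 4.1°C, ≤ 4.2°C.

|ΔTm| = 4.1°C; the pair is acceptable.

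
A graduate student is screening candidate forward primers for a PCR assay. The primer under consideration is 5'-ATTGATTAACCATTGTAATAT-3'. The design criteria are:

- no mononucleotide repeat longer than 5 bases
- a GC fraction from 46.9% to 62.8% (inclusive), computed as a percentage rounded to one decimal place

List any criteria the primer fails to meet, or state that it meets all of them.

Base counts: A=8, T=9, G=2, C=2 (length 21).
homopolymer run: longest run = 2 ✓
GC content: GC 4/21 = 19.0%, outside 46.9–62.8% ✗

Fails: GC content.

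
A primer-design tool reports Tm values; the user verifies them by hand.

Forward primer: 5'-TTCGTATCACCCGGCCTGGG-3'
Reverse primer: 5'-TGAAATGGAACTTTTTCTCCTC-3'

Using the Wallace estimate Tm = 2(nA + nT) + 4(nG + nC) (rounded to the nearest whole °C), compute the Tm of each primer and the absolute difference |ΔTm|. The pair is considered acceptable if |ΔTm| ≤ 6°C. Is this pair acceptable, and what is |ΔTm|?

|ΔTm| = 6°C; the pair is acceptable.

Forward: A=2 T=5 G=6 C=7 → Tm = 2·7 + 4·13 = 66°C.
Reverse: A=5 T=9 G=3 C=5 → Tm = 2·14 + 4·8 = 60°C.
|ΔTm| = |66 − 60| = 6°C, ≤ 6°C.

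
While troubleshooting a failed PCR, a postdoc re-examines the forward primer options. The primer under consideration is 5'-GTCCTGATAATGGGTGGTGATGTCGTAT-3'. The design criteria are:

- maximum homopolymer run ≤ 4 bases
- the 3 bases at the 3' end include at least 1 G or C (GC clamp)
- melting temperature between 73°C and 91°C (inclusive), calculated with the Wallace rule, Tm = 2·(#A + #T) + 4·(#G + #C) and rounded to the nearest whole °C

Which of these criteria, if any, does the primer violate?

Fails: GC clamp.

Base counts: A=5, T=10, G=10, C=3 (length 28).
homopolymer run: longest run = 3 ✓
GC clamp: 3' end TAT has 0 G/C, need ≥1 ✗
Tm: Tm = 2·15 + 4·13 = 82°C ✓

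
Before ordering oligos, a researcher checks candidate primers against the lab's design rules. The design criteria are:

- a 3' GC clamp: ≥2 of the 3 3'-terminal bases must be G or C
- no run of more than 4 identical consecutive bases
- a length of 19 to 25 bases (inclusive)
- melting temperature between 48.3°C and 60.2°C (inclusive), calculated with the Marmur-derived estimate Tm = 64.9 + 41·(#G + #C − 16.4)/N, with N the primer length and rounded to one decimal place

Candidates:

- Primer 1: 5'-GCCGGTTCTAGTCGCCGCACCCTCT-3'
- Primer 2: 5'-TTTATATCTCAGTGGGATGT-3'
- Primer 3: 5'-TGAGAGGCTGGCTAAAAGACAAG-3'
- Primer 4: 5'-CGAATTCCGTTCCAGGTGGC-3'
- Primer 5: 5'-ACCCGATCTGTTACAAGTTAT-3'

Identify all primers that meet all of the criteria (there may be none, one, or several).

Primer 1 (25 nt, A=2 T=6 G=6 C=11): 3' end TCT has 1 G/C, need ≥2 ✗; longest run = 3 ✓; length 25 ✓; Tm = 64.9 + 41·(17 − 16.4)/25 = 65.9°C, outside 48.3–60.2°C ✗ — fails.
Primer 2 (20 nt, A=4 T=9 G=5 C=2): 3' end TGT has 1 G/C, need ≥2 ✗; longest run = 3 ✓; length 20 ✓; Tm = 64.9 + 41·(7 − 16.4)/20 = 45.6°C, outside 48.3–60.2°C ✗ — fails.
Primer 3 (23 nt, A=9 T=3 G=8 C=3): 3' end AAG has 1 G/C, need ≥2 ✗; longest run = 4 ✓; length 23 ✓; Tm = 64.9 + 41·(11 − 16.4)/23 = 55.3°C ✓ — fails.
Primer 4 (20 nt, A=3 T=5 G=6 C=6): 3' end GGC has 3 G/C ✓; longest run = 2 ✓; length 20 ✓; Tm = 64.9 + 41·(12 − 16.4)/20 = 55.9°C ✓ — passes.
Primer 5 (21 nt, A=6 T=7 G=3 C=5): 3' end TAT has 0 G/C, need ≥2 ✗; longest run = 3 ✓; length 21 ✓; Tm = 64.9 + 41·(8 − 16.4)/21 = 48.5°C ✓ — fails.

Primer 4 only.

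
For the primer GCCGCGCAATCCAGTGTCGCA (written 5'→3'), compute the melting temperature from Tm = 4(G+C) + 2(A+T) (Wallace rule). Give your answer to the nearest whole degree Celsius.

Base counts: A=4, T=3, G=6, C=8 (length 21).
Tm = 2·(4+3) + 4·(6+8) = 2·7 + 4·14 = 14 + 56 = 70°C.

70°C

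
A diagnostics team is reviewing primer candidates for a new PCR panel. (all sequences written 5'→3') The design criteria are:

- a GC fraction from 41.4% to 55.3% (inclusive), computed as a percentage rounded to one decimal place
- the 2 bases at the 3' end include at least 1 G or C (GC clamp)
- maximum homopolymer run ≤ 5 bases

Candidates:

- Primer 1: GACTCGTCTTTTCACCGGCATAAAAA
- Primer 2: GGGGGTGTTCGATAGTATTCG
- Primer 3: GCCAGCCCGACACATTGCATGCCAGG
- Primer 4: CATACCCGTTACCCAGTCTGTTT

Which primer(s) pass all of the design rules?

Primer 1 (26 nt, A=8 T=7 G=4 C=7): GC 11/26 = 42.3% ✓; 3' end AA has 0 G/C, need ≥1 ✗; longest run = 5 ✓ — fails.
Primer 2 (21 nt, A=3 T=7 G=9 C=2): GC 11/21 = 52.4% ✓; 3' end CG has 2 G/C ✓; longest run = 5 ✓ — passes.
Primer 3 (26 nt, A=6 T=3 G=7 C=10): GC 17/26 = 65.4%, outside 41.4–55.3% ✗; 3' end GG has 2 G/C ✓; longest run = 3 ✓ — fails.
Primer 4 (23 nt, A=4 T=8 G=3 C=8): GC 11/23 = 47.8% ✓; 3' end TT has 0 G/C, need ≥1 ✗; longest run = 3 ✓ — fails.

Primer 2 only.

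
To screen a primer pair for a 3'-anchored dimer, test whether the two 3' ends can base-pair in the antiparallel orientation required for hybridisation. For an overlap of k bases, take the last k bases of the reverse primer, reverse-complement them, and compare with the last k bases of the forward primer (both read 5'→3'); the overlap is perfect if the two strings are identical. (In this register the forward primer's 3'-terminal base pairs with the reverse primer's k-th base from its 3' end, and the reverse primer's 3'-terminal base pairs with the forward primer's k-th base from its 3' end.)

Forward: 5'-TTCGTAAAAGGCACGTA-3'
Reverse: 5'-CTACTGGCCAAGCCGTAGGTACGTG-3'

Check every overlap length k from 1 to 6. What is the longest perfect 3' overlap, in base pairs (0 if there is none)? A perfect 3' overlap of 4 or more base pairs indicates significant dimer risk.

Last 6 bases (5'→3') — forward …CACGTA, reverse …TACGTG.
Reverse complement of the reverse primer's last 6 bases: CACGTA; its first k bases are the reverse complement of the reverse primer's last k bases, so a perfect k-base overlap needs the forward primer's last k bases to equal them.
Comparing (forward last k vs required): k=1: A vs C ✗; k=2: TA vs CA ✗; k=3: GTA vs CAC ✗; k=4: CGTA vs CACG ✗; k=5: ACGTA vs CACGT ✗; k=6: CACGTA vs CACGTA ✓.
Only k = 6 is perfect, so the longest perfect 3' overlap is 6.

Longest perfect overlap: 6 complementary base pairs; significant dimer risk (threshold 4).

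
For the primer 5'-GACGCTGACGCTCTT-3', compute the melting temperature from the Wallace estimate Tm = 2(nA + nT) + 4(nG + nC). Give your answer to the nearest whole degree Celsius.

Base counts: A=2, T=4, G=4, C=5 (length 15).
Tm = 2·(2+4) + 4·(4+5) = 2·6 + 4·9 = 12 + 36 = 48°C.

48°C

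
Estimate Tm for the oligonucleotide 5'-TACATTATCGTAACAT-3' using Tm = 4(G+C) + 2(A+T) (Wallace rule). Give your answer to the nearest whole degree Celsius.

Base counts: A=6, T=6, G=1, C=3 (length 16).
Tm = 2·(6+6) + 4·(1+3) = 2·12 + 4·4 = 24 + 16 = 40°C.

40°C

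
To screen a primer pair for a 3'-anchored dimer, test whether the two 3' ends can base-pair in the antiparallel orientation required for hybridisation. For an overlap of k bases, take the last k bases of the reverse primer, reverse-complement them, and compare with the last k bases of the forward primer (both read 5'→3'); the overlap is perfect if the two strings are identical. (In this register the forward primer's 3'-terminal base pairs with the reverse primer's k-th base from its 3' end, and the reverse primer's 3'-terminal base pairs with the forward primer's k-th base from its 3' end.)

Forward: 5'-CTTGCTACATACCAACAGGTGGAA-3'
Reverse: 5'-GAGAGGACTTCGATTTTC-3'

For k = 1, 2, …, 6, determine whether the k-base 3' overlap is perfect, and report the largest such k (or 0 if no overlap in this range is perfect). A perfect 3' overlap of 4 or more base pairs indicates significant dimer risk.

Last 6 bases (5'→3') — forward …GTGGAA, reverse …ATTTTC.
Reverse complement of the reverse primer's last 6 bases: GAAAAT; its first k bases are the reverse complement of the reverse primer's last k bases, so a perfect k-base overlap needs the forward primer's last k bases to equal them.
Comparing (forward last k vs required): k=1: A vs G ✗; k=2: AA vs GA ✗; k=3: GAA vs GAA ✓; k=4: GGAA vs GAAA ✗; k=5: TGGAA vs GAAAA ✗; k=6: GTGGAA vs GAAAAT ✗.
Only k = 3 is perfect, so the longest perfect 3' overlap is 3.

Longest perfect overlap: 3 complementary base pairs; below the dimer-risk threshold (threshold 4).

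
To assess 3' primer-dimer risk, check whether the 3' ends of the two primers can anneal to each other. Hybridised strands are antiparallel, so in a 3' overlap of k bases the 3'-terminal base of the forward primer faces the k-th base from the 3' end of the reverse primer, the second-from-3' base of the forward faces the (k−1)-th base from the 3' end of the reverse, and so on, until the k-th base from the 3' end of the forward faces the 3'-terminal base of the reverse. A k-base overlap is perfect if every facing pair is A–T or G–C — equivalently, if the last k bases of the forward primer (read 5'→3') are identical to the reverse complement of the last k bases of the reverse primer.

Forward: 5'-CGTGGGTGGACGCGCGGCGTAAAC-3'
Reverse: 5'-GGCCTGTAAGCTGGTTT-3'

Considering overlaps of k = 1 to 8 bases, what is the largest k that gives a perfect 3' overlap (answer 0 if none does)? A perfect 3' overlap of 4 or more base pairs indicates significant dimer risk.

Longest perfect overlap: 4 complementary base pairs; significant dimer risk (threshold 4).

Last 8 bases (5'→3') — forward …GCGTAAAC, reverse …GCTGGTTT.
Reverse complement of the reverse primer's last 8 bases: AAACCAGC; its first k bases are the reverse complement of the reverse primer's last k bases, so a perfect k-base overlap needs the forward primer's last k bases to equal them.
Comparing (forward last k vs required): k=1: C vs A ✗; k=2: AC vs AA ✗; k=3: AAC vs AAA ✗; k=4: AAAC vs AAAC ✓; k=5: TAAAC vs AAACC ✗; k=6: GTAAAC vs AAACCA ✗; k=7: CGTAAAC vs AAACCAG ✗; k=8: GCGTAAAC vs AAACCAGC ✗.
Only k = 4 is perfect, so the longest perfect 3' overlap is 4.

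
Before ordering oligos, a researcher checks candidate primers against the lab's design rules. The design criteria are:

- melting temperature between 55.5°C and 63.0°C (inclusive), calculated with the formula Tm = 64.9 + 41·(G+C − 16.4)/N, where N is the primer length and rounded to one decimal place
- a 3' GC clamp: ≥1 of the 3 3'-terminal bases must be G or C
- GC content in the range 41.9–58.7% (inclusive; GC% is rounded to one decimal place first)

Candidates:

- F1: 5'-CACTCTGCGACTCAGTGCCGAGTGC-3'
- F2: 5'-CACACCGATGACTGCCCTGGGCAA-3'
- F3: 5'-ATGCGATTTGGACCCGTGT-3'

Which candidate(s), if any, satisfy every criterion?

F1 (25 nt, A=4 T=5 G=7 C=9): Tm = 64.9 + 41·(16 − 16.4)/25 = 64.2°C, outside 55.5–63.0°C ✗; 3' end TGC has 2 G/C ✓; GC 16/25 = 64.0%, outside 41.9–58.7% ✗ — fails.
F2 (24 nt, A=6 T=3 G=6 C=9): Tm = 64.9 + 41·(15 − 16.4)/24 = 62.5°C ✓; 3' end CAA has 1 G/C ✓; GC 15/24 = 62.5%, outside 41.9–58.7% ✗ — fails.
F3 (19 nt, A=3 T=6 G=6 C=4): Tm = 64.9 + 41·(10 − 16.4)/19 = 51.1°C, outside 55.5–63.0°C ✗; 3' end TGT has 1 G/C ✓; GC 10/19 = 52.6% ✓ — fails.

None of the candidates satisfy all criteria.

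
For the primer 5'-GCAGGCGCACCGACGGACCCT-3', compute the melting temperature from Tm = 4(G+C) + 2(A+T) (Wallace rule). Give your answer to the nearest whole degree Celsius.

Base counts: A=4, T=1, G=7, C=9 (length 21).
Tm = 2·(4+1) + 4·(7+9) = 2·5 + 4·16 = 10 + 64 = 74°C.

74°C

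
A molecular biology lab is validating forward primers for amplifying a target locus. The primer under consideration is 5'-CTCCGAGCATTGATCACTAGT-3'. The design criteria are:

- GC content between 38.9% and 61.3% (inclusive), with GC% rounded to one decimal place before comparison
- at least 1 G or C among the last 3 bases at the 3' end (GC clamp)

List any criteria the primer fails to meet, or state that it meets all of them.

Base counts: A=5, T=6, G=4, C=6 (length 21).
GC content: GC 10/21 = 47.6% ✓
GC clamp: 3' end AGT has 1 G/C ✓

Meets all criteria.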